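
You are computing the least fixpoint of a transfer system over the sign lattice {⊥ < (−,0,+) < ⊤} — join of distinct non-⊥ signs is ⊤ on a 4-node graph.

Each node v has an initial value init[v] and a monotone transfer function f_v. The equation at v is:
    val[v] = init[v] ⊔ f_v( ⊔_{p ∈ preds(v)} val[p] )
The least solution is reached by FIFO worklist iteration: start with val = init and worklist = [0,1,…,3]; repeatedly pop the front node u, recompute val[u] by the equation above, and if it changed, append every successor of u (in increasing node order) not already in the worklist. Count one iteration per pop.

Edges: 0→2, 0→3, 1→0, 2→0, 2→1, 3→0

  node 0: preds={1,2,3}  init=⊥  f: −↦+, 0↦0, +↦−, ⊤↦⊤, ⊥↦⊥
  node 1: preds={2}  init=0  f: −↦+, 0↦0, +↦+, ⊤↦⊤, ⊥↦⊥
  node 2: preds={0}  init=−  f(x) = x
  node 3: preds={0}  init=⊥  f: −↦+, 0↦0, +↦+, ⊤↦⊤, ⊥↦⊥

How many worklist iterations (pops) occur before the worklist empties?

6

Trace (6 dequeues):
  [1] u=0 | in ⊤ | out ⊤ | prev ⊥ | push {}
  [2] u=1 | in − | out ⊤ | prev 0 | push {0}
  [3] u=2 | in ⊤ | out ⊤ | prev − | push {1}
  [4] u=3 | in ⊤ | out ⊤ | prev ⊥ | push {}
  [5] u=0 | in ⊤ | out ⊤ | ==
  [6] u=1 | in ⊤ | out ⊤ | ==

Converged values:
  [0] ⊤
  [1] ⊤
  [2] ⊤
  [3] ⊤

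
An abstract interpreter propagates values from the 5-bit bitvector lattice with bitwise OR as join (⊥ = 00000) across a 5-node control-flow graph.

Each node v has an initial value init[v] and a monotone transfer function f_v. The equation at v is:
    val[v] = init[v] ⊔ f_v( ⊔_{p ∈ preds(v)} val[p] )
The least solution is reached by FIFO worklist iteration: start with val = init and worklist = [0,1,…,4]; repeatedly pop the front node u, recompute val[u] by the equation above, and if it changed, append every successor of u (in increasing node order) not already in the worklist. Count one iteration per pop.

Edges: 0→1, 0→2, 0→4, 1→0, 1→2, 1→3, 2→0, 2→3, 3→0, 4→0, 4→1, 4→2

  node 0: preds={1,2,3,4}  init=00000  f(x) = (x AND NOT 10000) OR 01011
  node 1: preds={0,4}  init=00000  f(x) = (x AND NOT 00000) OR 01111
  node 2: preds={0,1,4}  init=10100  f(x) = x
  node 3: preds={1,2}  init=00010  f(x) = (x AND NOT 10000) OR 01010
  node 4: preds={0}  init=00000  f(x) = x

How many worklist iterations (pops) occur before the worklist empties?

8

Worklist (8 pops):
  #1 pop 0: in=10110 → 01111 (was 00000); enqueue []
  #2 pop 1: in=01111 → 01111 (was 00000); enqueue [0]
  #3 pop 2: in=01111 → 11111 (was 10100); enqueue []
  #4 pop 3: in=11111 → 01111 (was 00010); enqueue []
  #5 pop 4: in=01111 → 01111 (was 00000); enqueue [1,2]
  #6 pop 0: in=11111 → 01111 (no change)
  #7 pop 1: in=01111 → 01111 (no change)
  #8 pop 2: in=01111 → 11111 (no change)

Fixpoint:
  val[0] = 01111
  val[1] = 01111
  val[2] = 11111
  val[3] = 01111
  val[4] = 01111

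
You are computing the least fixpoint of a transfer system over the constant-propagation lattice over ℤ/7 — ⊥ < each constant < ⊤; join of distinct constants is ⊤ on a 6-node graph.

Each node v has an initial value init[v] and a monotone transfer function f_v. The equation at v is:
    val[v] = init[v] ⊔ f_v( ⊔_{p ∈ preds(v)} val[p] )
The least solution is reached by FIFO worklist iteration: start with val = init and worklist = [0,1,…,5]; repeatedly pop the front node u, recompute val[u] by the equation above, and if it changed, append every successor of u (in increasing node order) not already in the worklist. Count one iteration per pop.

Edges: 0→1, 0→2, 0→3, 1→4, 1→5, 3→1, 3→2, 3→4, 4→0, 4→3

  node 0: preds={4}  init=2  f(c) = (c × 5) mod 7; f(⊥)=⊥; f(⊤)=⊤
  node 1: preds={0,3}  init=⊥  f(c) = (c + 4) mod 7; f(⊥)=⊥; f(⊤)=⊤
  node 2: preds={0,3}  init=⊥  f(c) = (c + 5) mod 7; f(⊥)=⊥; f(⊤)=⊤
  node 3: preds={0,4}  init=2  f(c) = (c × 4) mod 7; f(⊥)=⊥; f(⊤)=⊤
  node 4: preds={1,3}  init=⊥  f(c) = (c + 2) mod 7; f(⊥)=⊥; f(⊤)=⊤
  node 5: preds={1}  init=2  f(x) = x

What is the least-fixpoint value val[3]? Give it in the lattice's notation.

Iteration log — 14 steps:
  step 1. node 0  ⊔preds=⊥  new=2  stable
  step 2. node 1  ⊔preds=2  new=6  old=⊥  +wl: 
  step 3. node 2  ⊔preds=2  new=0  old=⊥  +wl: 
  step 4. node 3  ⊔preds=2  new=⊤  old=2  +wl: 1,2
  step 5. node 4  ⊔preds=⊤  new=⊤  old=⊥  +wl: 0,3
  step 6. node 5  ⊔preds=6  new=⊤  old=2  +wl: 
  step 7. node 1  ⊔preds=⊤  new=⊤  old=6  +wl: 4,5
  step 8. node 2  ⊔preds=⊤  new=⊤  old=0  +wl: 
  step 9. node 0  ⊔preds=⊤  new=⊤  old=2  +wl: 1,2
  step 10. node 3  ⊔preds=⊤  new=⊤  stable
  step 11. node 4  ⊔preds=⊤  new=⊤  stable
  step 12. node 5  ⊔preds=⊤  new=⊤  stable
  step 13. node 1  ⊔preds=⊤  new=⊤  stable
  step 14. node 2  ⊔preds=⊤  new=⊤  stable

Least fixpoint reached:
  node 0: ⊤
  node 1: ⊤
  node 2: ⊤
  node 3: ⊤
  node 4: ⊤
  node 5: ⊤

⊤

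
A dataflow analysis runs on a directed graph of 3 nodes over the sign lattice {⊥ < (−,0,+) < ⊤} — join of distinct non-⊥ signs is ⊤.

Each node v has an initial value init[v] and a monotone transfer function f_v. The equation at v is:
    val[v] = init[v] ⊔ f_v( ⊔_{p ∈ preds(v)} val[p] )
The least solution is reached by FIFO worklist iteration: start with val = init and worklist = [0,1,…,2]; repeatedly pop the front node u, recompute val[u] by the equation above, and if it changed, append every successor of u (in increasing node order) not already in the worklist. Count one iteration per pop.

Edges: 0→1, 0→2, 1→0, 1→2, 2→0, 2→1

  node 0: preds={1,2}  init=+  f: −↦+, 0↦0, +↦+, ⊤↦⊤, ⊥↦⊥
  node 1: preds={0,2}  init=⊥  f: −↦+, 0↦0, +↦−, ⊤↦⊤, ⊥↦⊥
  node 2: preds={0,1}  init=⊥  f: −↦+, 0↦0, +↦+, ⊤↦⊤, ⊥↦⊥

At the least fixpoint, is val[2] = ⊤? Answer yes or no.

yes

Trace (7 dequeues):
  [1] u=0 | in ⊥ | out + | ==
  [2] u=1 | in + | out − | prev ⊥ | push {0}
  [3] u=2 | in ⊤ | out ⊤ | prev ⊥ | push {1}
  [4] u=0 | in ⊤ | out ⊤ | prev + | push {2}
  [5] u=1 | in ⊤ | out ⊤ | prev − | push {0}
  [6] u=2 | in ⊤ | out ⊤ | ==
  [7] u=0 | in ⊤ | out ⊤ | ==

Converged values:
  [0] ⊤
  [1] ⊤
  [2] ⊤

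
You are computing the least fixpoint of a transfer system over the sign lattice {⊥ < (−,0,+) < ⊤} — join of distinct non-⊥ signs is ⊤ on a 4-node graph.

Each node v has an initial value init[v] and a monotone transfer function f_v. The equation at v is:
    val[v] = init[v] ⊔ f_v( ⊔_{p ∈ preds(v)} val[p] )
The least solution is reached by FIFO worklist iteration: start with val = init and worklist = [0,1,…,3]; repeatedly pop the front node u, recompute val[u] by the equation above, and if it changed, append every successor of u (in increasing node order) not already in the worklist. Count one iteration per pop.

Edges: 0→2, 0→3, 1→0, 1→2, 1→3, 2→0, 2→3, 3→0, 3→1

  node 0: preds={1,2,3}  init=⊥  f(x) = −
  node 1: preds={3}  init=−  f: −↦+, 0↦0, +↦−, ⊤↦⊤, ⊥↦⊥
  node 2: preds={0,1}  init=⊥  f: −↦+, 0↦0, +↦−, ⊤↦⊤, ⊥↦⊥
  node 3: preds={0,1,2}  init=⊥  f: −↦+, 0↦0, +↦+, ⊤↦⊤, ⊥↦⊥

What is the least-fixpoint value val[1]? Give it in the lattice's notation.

⊤

Iteration log — 10 steps:
  step 1. node 0  ⊔preds=−  new=−  old=⊥  +wl: 
  step 2. node 1  ⊔preds=⊥  new=−  stable
  step 3. node 2  ⊔preds=−  new=+  old=⊥  +wl: 0
  step 4. node 3  ⊔preds=⊤  new=⊤  old=⊥  +wl: 1
  step 5. node 0  ⊔preds=⊤  new=−  stable
  step 6. node 1  ⊔preds=⊤  new=⊤  old=−  +wl: 0,2,3
  step 7. node 0  ⊔preds=⊤  new=−  stable
  step 8. node 2  ⊔preds=⊤  new=⊤  old=+  +wl: 0
  step 9. node 3  ⊔preds=⊤  new=⊤  stable
  step 10. node 0  ⊔preds=⊤  new=−  stable

Least fixpoint reached:
  node 0: −
  node 1: ⊤
  node 2: ⊤
  node 3: ⊤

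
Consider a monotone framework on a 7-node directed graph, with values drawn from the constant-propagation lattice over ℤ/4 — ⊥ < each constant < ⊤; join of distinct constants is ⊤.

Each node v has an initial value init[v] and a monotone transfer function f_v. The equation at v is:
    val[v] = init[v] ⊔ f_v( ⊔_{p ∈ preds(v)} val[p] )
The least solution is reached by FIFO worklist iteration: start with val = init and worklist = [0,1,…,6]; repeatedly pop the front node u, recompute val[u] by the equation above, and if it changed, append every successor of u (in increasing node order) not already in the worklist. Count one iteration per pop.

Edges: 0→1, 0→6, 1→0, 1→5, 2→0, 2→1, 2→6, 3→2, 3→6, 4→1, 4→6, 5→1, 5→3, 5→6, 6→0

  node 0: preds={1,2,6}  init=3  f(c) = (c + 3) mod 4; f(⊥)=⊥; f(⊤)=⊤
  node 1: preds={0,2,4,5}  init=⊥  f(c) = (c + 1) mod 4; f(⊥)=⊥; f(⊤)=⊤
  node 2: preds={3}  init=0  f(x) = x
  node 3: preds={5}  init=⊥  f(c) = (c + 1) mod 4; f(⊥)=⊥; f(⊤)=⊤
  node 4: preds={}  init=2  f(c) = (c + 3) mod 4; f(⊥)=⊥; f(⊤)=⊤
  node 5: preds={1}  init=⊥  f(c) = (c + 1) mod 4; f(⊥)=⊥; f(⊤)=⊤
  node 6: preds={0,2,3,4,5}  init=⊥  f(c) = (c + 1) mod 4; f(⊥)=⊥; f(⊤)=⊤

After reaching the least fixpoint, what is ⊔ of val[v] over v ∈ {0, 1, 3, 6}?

Worklist (15 pops):
  #1 pop 0: in=0 → 3 (no change)
  #2 pop 1: in=⊤ → ⊤ (was ⊥); enqueue [0]
  #3 pop 2: in=⊥ → 0 (no change)
  #4 pop 3: in=⊥ → ⊥ (no change)
  #5 pop 4: in=⊥ → 2 (no change)
  #6 pop 5: in=⊤ → ⊤ (was ⊥); enqueue [1,3]
  #7 pop 6: in=⊤ → ⊤ (was ⊥); enqueue []
  #8 pop 0: in=⊤ → ⊤ (was 3); enqueue [6]
  #9 pop 1: in=⊤ → ⊤ (no change)
  #10 pop 3: in=⊤ → ⊤ (was ⊥); enqueue [2]
  #11 pop 6: in=⊤ → ⊤ (no change)
  #12 pop 2: in=⊤ → ⊤ (was 0); enqueue [0,1,6]
  #13 pop 0: in=⊤ → ⊤ (no change)
  #14 pop 1: in=⊤ → ⊤ (no change)
  #15 pop 6: in=⊤ → ⊤ (no change)

Fixpoint:
  val[0] = ⊤
  val[1] = ⊤
  val[2] = ⊤
  val[3] = ⊤
  val[4] = 2
  val[5] = ⊤
  val[6] = ⊤

⊤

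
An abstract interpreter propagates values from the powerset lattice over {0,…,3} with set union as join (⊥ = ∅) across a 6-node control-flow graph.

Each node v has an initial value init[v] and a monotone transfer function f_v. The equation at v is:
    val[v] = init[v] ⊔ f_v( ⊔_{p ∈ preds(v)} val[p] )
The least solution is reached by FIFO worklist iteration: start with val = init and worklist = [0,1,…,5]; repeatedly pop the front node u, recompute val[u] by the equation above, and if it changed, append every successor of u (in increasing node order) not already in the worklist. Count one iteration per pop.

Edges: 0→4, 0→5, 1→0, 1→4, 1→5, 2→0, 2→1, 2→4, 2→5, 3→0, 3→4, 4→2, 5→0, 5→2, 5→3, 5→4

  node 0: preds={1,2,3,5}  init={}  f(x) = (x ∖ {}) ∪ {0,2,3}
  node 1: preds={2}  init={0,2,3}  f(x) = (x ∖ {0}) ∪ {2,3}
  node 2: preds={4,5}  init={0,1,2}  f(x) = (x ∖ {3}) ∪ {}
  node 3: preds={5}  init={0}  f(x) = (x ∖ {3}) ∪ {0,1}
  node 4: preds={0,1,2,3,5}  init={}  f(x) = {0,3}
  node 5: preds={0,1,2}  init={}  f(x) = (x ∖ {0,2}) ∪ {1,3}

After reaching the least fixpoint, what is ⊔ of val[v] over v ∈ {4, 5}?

Iteration log — 10 steps:
  step 1. node 0  ⊔preds={0,1,2,3}  new={0,1,2,3}  old={}  +wl: 
  step 2. node 1  ⊔preds={0,1,2}  new={0,1,2,3}  old={0,2,3}  +wl: 0
  step 3. node 2  ⊔preds={}  new={0,1,2}  stable
  step 4. node 3  ⊔preds={}  new={0,1}  old={0}  +wl: 
  step 5. node 4  ⊔preds={0,1,2,3}  new={0,3}  old={}  +wl: 2
  step 6. node 5  ⊔preds={0,1,2,3}  new={1,3}  old={}  +wl: 3,4
  step 7. node 0  ⊔preds={0,1,2,3}  new={0,1,2,3}  stable
  step 8. node 2  ⊔preds={0,1,3}  new={0,1,2}  stable
  step 9. node 3  ⊔preds={1,3}  new={0,1}  stable
  step 10. node 4  ⊔preds={0,1,2,3}  new={0,3}  stable

Least fixpoint reached:
  node 0: {0,1,2,3}
  node 1: {0,1,2,3}
  node 2: {0,1,2}
  node 3: {0,1}
  node 4: {0,3}
  node 5: {1,3}

{0,1,3}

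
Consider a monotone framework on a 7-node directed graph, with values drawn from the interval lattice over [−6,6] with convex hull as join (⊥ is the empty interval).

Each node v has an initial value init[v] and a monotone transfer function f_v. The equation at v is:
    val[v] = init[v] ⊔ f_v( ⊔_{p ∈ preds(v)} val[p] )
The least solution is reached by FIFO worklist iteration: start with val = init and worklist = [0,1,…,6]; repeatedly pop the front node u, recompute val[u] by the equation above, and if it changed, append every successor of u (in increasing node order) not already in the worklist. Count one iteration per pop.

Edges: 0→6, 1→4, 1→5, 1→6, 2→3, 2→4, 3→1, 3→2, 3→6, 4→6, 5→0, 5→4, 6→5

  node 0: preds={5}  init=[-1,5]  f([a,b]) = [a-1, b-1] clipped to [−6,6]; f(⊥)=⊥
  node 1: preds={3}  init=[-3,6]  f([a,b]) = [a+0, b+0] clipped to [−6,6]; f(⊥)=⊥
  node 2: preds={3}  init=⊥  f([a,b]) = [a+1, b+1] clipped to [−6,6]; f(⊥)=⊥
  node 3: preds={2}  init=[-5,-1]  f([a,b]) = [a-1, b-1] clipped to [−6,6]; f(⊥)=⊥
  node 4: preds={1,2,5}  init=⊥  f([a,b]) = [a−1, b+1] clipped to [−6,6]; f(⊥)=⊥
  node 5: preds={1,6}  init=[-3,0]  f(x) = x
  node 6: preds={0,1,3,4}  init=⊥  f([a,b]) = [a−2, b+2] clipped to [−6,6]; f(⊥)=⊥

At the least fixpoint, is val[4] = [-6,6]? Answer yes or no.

Trace (13 dequeues):
  [1] u=0 | in [-3,0] | out [-4,5] | prev [-1,5] | push {}
  [2] u=1 | in [-5,-1] | out [-5,6] | prev [-3,6] | push {}
  [3] u=2 | in [-5,-1] | out [-4,0] | prev ⊥ | push {}
  [4] u=3 | in [-4,0] | out [-5,-1] | ==
  [5] u=4 | in [-5,6] | out [-6,6] | prev ⊥ | push {}
  [6] u=5 | in [-5,6] | out [-5,6] | prev [-3,0] | push {0,4}
  [7] u=6 | in [-6,6] | out [-6,6] | prev ⊥ | push {5}
  [8] u=0 | in [-5,6] | out [-6,5] | prev [-4,5] | push {6}
  [9] u=4 | in [-5,6] | out [-6,6] | ==
  [10] u=5 | in [-6,6] | out [-6,6] | prev [-5,6] | push {0,4}
  [11] u=6 | in [-6,6] | out [-6,6] | ==
  [12] u=0 | in [-6,6] | out [-6,5] | ==
  [13] u=4 | in [-6,6] | out [-6,6] | ==

Converged values:
  [0] [-6,5]
  [1] [-5,6]
  [2] [-4,0]
  [3] [-5,-1]
  [4] [-6,6]
  [5] [-6,6]
  [6] [-6,6]

yes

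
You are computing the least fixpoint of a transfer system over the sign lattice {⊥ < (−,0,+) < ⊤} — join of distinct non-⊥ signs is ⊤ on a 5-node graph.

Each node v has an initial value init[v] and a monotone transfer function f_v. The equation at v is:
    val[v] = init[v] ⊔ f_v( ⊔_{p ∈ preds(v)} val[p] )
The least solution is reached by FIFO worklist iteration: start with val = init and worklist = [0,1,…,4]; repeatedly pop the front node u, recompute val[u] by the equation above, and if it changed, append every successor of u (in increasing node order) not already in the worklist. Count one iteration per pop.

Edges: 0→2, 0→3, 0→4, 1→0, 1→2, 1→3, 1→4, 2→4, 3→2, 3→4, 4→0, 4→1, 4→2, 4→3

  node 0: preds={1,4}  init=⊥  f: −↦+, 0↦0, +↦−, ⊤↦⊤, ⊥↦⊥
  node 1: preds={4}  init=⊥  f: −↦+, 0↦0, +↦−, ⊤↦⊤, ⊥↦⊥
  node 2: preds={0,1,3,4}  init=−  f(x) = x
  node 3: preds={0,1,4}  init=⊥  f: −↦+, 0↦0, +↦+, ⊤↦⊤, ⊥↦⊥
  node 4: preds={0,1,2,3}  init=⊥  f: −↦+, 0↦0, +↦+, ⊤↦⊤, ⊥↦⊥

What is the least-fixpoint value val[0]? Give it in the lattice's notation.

⊤

Trace (17 dequeues):
  [1] u=0 | in ⊥ | out ⊥ | ==
  [2] u=1 | in ⊥ | out ⊥ | ==
  [3] u=2 | in ⊥ | out − | ==
  [4] u=3 | in ⊥ | out ⊥ | ==
  [5] u=4 | in − | out + | prev ⊥ | push {0,1,2,3}
  [6] u=0 | in + | out − | prev ⊥ | push {4}
  [7] u=1 | in + | out − | prev ⊥ | push {0}
  [8] u=2 | in ⊤ | out ⊤ | prev − | push {}
  [9] u=3 | in ⊤ | out ⊤ | prev ⊥ | push {2}
  [10] u=4 | in ⊤ | out ⊤ | prev + | push {1,3}
  [11] u=0 | in ⊤ | out ⊤ | prev − | push {4}
  [12] u=2 | in ⊤ | out ⊤ | ==
  [13] u=1 | in ⊤ | out ⊤ | prev − | push {0,2}
  [14] u=3 | in ⊤ | out ⊤ | ==
  [15] u=4 | in ⊤ | out ⊤ | ==
  [16] u=0 | in ⊤ | out ⊤ | ==
  [17] u=2 | in ⊤ | out ⊤ | ==

Converged values:
  [0] ⊤
  [1] ⊤
  [2] ⊤
  [3] ⊤
  [4] ⊤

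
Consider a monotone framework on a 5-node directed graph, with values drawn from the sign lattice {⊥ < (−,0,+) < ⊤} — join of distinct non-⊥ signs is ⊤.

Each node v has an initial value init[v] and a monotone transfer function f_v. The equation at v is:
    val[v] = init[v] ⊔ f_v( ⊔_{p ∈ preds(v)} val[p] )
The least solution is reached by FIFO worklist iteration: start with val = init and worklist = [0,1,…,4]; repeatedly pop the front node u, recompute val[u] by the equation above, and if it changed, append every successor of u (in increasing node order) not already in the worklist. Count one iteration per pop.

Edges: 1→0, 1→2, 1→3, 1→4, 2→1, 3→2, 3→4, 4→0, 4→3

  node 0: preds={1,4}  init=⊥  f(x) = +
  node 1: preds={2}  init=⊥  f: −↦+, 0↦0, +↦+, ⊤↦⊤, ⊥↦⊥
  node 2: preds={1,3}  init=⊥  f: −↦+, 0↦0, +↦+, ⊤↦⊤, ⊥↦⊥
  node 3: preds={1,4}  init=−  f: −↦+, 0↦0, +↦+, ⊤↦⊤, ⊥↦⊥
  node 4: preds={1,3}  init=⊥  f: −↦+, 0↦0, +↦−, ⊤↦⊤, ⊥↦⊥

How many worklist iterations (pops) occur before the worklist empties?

15

Worklist (15 pops):
  #1 pop 0: in=⊥ → + (was ⊥); enqueue []
  #2 pop 1: in=⊥ → ⊥ (no change)
  #3 pop 2: in=− → + (was ⊥); enqueue [1]
  #4 pop 3: in=⊥ → − (no change)
  #5 pop 4: in=− → + (was ⊥); enqueue [0,3]
  #6 pop 1: in=+ → + (was ⊥); enqueue [2,4]
  #7 pop 0: in=+ → + (no change)
  #8 pop 3: in=+ → ⊤ (was −); enqueue []
  #9 pop 2: in=⊤ → ⊤ (was +); enqueue [1]
  #10 pop 4: in=⊤ → ⊤ (was +); enqueue [0,3]
  #11 pop 1: in=⊤ → ⊤ (was +); enqueue [2,4]
  #12 pop 0: in=⊤ → + (no change)
  #13 pop 3: in=⊤ → ⊤ (no change)
  #14 pop 2: in=⊤ → ⊤ (no change)
  #15 pop 4: in=⊤ → ⊤ (no change)

Fixpoint:
  val[0] = +
  val[1] = ⊤
  val[2] = ⊤
  val[3] = ⊤
  val[4] = ⊤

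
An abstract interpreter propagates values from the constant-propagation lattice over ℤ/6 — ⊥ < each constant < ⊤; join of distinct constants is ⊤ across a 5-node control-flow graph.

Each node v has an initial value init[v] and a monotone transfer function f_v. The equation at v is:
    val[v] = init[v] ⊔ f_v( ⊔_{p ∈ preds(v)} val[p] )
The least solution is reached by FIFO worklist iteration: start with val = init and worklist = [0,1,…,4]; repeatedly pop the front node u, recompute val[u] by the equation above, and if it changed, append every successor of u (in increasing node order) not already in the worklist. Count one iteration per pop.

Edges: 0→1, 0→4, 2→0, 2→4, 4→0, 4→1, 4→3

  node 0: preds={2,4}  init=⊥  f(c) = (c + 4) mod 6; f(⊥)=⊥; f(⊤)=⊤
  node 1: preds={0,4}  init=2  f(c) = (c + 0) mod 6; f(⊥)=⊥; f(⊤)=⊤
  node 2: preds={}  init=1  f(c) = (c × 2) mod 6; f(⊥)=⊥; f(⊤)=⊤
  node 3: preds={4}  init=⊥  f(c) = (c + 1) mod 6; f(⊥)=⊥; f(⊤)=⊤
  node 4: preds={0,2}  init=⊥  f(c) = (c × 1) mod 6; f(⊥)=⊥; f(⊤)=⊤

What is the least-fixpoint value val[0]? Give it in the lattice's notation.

Worklist (9 pops):
  #1 pop 0: in=1 → 5 (was ⊥); enqueue []
  #2 pop 1: in=5 → ⊤ (was 2); enqueue []
  #3 pop 2: in=⊥ → 1 (no change)
  #4 pop 3: in=⊥ → ⊥ (no change)
  #5 pop 4: in=⊤ → ⊤ (was ⊥); enqueue [0,1,3]
  #6 pop 0: in=⊤ → ⊤ (was 5); enqueue [4]
  #7 pop 1: in=⊤ → ⊤ (no change)
  #8 pop 3: in=⊤ → ⊤ (was ⊥); enqueue []
  #9 pop 4: in=⊤ → ⊤ (no change)

Fixpoint:
  val[0] = ⊤
  val[1] = ⊤
  val[2] = 1
  val[3] = ⊤
  val[4] = ⊤

⊤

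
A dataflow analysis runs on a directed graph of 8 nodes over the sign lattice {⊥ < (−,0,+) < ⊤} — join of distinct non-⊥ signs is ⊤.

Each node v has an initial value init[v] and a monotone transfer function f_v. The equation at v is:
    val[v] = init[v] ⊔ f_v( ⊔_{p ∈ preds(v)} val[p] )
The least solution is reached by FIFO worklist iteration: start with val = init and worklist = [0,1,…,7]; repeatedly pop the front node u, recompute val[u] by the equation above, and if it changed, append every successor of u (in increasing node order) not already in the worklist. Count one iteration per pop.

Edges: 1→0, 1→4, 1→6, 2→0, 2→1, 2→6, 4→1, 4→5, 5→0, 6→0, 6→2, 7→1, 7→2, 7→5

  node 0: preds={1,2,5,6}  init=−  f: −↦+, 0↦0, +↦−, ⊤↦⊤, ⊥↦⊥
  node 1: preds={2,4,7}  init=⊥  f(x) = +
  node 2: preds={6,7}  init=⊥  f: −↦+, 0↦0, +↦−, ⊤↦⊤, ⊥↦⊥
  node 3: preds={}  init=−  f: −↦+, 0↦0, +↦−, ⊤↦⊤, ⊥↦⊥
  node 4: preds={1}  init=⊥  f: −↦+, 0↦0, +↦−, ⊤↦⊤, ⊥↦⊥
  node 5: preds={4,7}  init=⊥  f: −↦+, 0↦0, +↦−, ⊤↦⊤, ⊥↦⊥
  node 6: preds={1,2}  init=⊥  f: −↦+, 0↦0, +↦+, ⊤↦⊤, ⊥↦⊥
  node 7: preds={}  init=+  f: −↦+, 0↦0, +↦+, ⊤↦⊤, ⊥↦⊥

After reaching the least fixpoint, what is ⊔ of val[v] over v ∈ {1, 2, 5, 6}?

⊤

Worklist (14 pops):
  #1 pop 0: in=⊥ → − (no change)
  #2 pop 1: in=+ → + (was ⊥); enqueue [0]
  #3 pop 2: in=+ → − (was ⊥); enqueue [1]
  #4 pop 3: in=⊥ → − (no change)
  #5 pop 4: in=+ → − (was ⊥); enqueue []
  #6 pop 5: in=⊤ → ⊤ (was ⊥); enqueue []
  #7 pop 6: in=⊤ → ⊤ (was ⊥); enqueue [2]
  #8 pop 7: in=⊥ → + (no change)
  #9 pop 0: in=⊤ → ⊤ (was −); enqueue []
  #10 pop 1: in=⊤ → + (no change)
  #11 pop 2: in=⊤ → ⊤ (was −); enqueue [0,1,6]
  #12 pop 0: in=⊤ → ⊤ (no change)
  #13 pop 1: in=⊤ → + (no change)
  #14 pop 6: in=⊤ → ⊤ (no change)

Fixpoint:
  val[0] = ⊤
  val[1] = +
  val[2] = ⊤
  val[3] = −
  val[4] = −
  val[5] = ⊤
  val[6] = ⊤
  val[7] = +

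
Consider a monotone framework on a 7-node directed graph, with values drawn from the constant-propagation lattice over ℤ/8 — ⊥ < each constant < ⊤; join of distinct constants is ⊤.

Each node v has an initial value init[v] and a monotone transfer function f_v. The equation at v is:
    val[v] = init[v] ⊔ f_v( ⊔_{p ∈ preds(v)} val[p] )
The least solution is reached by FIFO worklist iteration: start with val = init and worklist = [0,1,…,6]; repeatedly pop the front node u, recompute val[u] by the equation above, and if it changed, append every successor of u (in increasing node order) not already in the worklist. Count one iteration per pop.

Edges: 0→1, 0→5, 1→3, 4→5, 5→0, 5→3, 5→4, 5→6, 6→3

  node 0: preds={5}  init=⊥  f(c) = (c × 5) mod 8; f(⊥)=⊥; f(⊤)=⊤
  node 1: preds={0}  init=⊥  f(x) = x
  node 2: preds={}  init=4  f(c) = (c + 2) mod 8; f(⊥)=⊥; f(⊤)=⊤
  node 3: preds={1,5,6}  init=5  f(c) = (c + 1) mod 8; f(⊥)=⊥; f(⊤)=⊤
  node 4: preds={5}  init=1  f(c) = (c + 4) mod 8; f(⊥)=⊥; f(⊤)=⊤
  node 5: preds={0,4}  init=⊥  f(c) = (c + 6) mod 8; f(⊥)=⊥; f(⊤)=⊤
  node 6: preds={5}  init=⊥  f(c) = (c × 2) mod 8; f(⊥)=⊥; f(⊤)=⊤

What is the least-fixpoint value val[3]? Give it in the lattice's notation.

⊤

Worklist (19 pops):
  #1 pop 0: in=⊥ → ⊥ (no change)
  #2 pop 1: in=⊥ → ⊥ (no change)
  #3 pop 2: in=⊥ → 4 (no change)
  #4 pop 3: in=⊥ → 5 (no change)
  #5 pop 4: in=⊥ → 1 (no change)
  #6 pop 5: in=1 → 7 (was ⊥); enqueue [0,3,4]
  #7 pop 6: in=7 → 6 (was ⊥); enqueue []
  #8 pop 0: in=7 → 3 (was ⊥); enqueue [1,5]
  #9 pop 3: in=⊤ → ⊤ (was 5); enqueue []
  #10 pop 4: in=7 → ⊤ (was 1); enqueue []
  #11 pop 1: in=3 → 3 (was ⊥); enqueue [3]
  #12 pop 5: in=⊤ → ⊤ (was 7); enqueue [0,4,6]
  #13 pop 3: in=⊤ → ⊤ (no change)
  #14 pop 0: in=⊤ → ⊤ (was 3); enqueue [1,5]
  #15 pop 4: in=⊤ → ⊤ (no change)
  #16 pop 6: in=⊤ → ⊤ (was 6); enqueue [3]
  #17 pop 1: in=⊤ → ⊤ (was 3); enqueue []
  #18 pop 5: in=⊤ → ⊤ (no change)
  #19 pop 3: in=⊤ → ⊤ (no change)

Fixpoint:
  val[0] = ⊤
  val[1] = ⊤
  val[2] = 4
  val[3] = ⊤
  val[4] = ⊤
  val[5] = ⊤
  val[6] = ⊤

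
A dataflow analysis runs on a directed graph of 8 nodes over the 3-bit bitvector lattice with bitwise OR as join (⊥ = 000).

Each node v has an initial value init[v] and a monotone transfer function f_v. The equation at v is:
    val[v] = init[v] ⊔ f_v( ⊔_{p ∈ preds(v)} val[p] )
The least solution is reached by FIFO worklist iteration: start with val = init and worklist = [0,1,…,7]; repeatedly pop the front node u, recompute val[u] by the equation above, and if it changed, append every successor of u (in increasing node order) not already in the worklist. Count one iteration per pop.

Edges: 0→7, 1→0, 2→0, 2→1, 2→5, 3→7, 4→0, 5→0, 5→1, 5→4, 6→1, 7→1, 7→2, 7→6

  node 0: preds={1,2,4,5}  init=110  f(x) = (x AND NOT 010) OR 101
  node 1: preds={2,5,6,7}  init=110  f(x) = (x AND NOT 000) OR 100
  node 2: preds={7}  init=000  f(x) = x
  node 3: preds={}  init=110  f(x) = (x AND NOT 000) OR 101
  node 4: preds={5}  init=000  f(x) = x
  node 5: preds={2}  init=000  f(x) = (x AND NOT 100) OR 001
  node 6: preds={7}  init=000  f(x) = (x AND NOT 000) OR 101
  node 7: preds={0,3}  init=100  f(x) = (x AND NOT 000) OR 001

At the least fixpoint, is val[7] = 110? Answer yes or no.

Worklist (20 pops):
  #1 pop 0: in=110 → 111 (was 110); enqueue []
  #2 pop 1: in=100 → 110 (no change)
  #3 pop 2: in=100 → 100 (was 000); enqueue [0,1]
  #4 pop 3: in=000 → 111 (was 110); enqueue []
  #5 pop 4: in=000 → 000 (no change)
  #6 pop 5: in=100 → 001 (was 000); enqueue [4]
  #7 pop 6: in=100 → 101 (was 000); enqueue []
  #8 pop 7: in=111 → 111 (was 100); enqueue [2,6]
  #9 pop 0: in=111 → 111 (no change)
  #10 pop 1: in=111 → 111 (was 110); enqueue [0]
  #11 pop 4: in=001 → 001 (was 000); enqueue []
  #12 pop 2: in=111 → 111 (was 100); enqueue [1,5]
  #13 pop 6: in=111 → 111 (was 101); enqueue []
  #14 pop 0: in=111 → 111 (no change)
  #15 pop 1: in=111 → 111 (no change)
  #16 pop 5: in=111 → 011 (was 001); enqueue [0,1,4]
  #17 pop 0: in=111 → 111 (no change)
  #18 pop 1: in=111 → 111 (no change)
  #19 pop 4: in=011 → 011 (was 001); enqueue [0]
  #20 pop 0: in=111 → 111 (no change)

Fixpoint:
  val[0] = 111
  val[1] = 111
  val[2] = 111
  val[3] = 111
  val[4] = 011
  val[5] = 011
  val[6] = 111
  val[7] = 111

no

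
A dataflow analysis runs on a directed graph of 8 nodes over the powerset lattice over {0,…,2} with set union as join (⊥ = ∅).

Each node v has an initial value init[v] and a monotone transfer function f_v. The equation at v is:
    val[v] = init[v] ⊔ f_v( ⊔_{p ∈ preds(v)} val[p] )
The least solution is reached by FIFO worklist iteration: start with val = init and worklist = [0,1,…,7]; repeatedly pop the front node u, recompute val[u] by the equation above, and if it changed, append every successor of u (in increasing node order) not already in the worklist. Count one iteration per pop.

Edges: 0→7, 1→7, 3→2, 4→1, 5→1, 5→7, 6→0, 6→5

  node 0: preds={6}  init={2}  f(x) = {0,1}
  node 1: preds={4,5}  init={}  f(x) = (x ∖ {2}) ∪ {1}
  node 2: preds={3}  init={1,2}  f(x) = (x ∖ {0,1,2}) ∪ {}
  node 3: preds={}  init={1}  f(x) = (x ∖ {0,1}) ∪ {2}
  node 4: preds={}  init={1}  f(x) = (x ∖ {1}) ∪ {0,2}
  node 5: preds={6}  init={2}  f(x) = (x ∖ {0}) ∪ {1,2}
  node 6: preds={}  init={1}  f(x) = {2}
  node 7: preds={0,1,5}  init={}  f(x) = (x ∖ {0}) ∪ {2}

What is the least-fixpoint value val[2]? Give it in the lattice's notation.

Iteration log — 13 steps:
  step 1. node 0  ⊔preds={1}  new={0,1,2}  old={2}  +wl: 
  step 2. node 1  ⊔preds={1,2}  new={1}  old={}  +wl: 
  step 3. node 2  ⊔preds={1}  new={1,2}  stable
  step 4. node 3  ⊔preds={}  new={1,2}  old={1}  +wl: 2
  step 5. node 4  ⊔preds={}  new={0,1,2}  old={1}  +wl: 1
  step 6. node 5  ⊔preds={1}  new={1,2}  old={2}  +wl: 
  step 7. node 6  ⊔preds={}  new={1,2}  old={1}  +wl: 0,5
  step 8. node 7  ⊔preds={0,1,2}  new={1,2}  old={}  +wl: 
  step 9. node 2  ⊔preds={1,2}  new={1,2}  stable
  step 10. node 1  ⊔preds={0,1,2}  new={0,1}  old={1}  +wl: 7
  step 11. node 0  ⊔preds={1,2}  new={0,1,2}  stable
  step 12. node 5  ⊔preds={1,2}  new={1,2}  stable
  step 13. node 7  ⊔preds={0,1,2}  new={1,2}  stable

Least fixpoint reached:
  node 0: {0,1,2}
  node 1: {0,1}
  node 2: {1,2}
  node 3: {1,2}
  node 4: {0,1,2}
  node 5: {1,2}
  node 6: {1,2}
  node 7: {1,2}

{1,2}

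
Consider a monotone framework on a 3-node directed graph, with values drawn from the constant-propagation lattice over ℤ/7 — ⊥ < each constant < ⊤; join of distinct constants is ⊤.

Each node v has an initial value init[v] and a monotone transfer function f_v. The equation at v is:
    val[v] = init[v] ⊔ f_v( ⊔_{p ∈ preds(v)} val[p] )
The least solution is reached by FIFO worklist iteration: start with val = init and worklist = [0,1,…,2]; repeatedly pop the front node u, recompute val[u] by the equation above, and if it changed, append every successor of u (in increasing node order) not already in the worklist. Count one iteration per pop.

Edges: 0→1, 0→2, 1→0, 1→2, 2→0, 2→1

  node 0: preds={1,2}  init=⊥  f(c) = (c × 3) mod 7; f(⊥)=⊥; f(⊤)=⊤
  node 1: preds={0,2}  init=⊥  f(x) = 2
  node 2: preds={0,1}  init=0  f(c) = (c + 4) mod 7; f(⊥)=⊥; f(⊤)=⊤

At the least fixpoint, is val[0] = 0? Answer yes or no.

no

Trace (6 dequeues):
  [1] u=0 | in 0 | out 0 | prev ⊥ | push {}
  [2] u=1 | in 0 | out 2 | prev ⊥ | push {0}
  [3] u=2 | in ⊤ | out ⊤ | prev 0 | push {1}
  [4] u=0 | in ⊤ | out ⊤ | prev 0 | push {2}
  [5] u=1 | in ⊤ | out 2 | ==
  [6] u=2 | in ⊤ | out ⊤ | ==

Converged values:
  [0] ⊤
  [1] 2
  [2] ⊤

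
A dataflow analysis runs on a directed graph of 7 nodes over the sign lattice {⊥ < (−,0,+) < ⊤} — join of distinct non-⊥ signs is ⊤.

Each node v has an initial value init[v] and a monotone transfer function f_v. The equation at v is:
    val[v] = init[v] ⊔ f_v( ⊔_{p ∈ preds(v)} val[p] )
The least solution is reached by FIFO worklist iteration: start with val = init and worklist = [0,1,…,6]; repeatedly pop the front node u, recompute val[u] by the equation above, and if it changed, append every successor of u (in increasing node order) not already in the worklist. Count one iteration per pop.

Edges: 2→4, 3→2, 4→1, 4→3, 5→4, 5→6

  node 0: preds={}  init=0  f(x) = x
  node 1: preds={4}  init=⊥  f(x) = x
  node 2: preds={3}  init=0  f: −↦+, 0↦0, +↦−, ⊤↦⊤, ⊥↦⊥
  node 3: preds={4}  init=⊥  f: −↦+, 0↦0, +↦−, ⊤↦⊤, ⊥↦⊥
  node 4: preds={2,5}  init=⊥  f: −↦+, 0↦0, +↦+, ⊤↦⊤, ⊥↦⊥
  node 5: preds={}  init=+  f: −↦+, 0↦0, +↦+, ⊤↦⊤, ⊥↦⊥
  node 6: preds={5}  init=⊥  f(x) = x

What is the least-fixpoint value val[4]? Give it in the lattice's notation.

Worklist (11 pops):
  #1 pop 0: in=⊥ → 0 (no change)
  #2 pop 1: in=⊥ → ⊥ (no change)
  #3 pop 2: in=⊥ → 0 (no change)
  #4 pop 3: in=⊥ → ⊥ (no change)
  #5 pop 4: in=⊤ → ⊤ (was ⊥); enqueue [1,3]
  #6 pop 5: in=⊥ → + (no change)
  #7 pop 6: in=+ → + (was ⊥); enqueue []
  #8 pop 1: in=⊤ → ⊤ (was ⊥); enqueue []
  #9 pop 3: in=⊤ → ⊤ (was ⊥); enqueue [2]
  #10 pop 2: in=⊤ → ⊤ (was 0); enqueue [4]
  #11 pop 4: in=⊤ → ⊤ (no change)

Fixpoint:
  val[0] = 0
  val[1] = ⊤
  val[2] = ⊤
  val[3] = ⊤
  val[4] = ⊤
  val[5] = +
  val[6] = +

⊤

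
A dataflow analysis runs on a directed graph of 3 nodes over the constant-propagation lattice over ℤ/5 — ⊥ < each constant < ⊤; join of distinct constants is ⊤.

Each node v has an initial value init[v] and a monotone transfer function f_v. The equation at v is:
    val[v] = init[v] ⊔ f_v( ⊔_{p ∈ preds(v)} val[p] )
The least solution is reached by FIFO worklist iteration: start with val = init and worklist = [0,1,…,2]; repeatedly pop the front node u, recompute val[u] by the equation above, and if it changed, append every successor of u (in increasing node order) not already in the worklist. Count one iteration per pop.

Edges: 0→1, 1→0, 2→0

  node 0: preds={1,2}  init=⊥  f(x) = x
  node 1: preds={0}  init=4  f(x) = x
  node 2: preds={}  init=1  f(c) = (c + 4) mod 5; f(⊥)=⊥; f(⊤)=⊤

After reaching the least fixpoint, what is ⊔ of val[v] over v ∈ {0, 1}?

⊤

Worklist (4 pops):
  #1 pop 0: in=⊤ → ⊤ (was ⊥); enqueue []
  #2 pop 1: in=⊤ → ⊤ (was 4); enqueue [0]
  #3 pop 2: in=⊥ → 1 (no change)
  #4 pop 0: in=⊤ → ⊤ (no change)

Fixpoint:
  val[0] = ⊤
  val[1] = ⊤
  val[2] = 1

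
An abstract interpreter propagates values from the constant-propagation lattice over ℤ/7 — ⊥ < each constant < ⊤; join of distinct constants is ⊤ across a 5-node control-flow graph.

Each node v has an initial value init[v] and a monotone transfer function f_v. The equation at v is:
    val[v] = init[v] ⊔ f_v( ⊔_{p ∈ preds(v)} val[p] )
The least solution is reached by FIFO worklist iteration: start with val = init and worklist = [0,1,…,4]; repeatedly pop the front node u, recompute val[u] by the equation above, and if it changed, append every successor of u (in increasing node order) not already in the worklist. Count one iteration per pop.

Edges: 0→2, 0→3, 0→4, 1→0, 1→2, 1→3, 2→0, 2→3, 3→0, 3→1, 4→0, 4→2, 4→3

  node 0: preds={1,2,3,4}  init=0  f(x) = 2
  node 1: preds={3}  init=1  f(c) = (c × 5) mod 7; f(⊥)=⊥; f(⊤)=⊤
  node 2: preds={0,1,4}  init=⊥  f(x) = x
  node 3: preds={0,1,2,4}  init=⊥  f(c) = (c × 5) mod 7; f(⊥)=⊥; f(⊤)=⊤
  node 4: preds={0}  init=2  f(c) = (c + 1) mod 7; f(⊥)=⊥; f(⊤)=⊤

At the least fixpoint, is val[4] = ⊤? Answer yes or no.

Trace (10 dequeues):
  [1] u=0 | in ⊤ | out ⊤ | prev 0 | push {}
  [2] u=1 | in ⊥ | out 1 | ==
  [3] u=2 | in ⊤ | out ⊤ | prev ⊥ | push {0}
  [4] u=3 | in ⊤ | out ⊤ | prev ⊥ | push {1}
  [5] u=4 | in ⊤ | out ⊤ | prev 2 | push {2,3}
  [6] u=0 | in ⊤ | out ⊤ | ==
  [7] u=1 | in ⊤ | out ⊤ | prev 1 | push {0}
  [8] u=2 | in ⊤ | out ⊤ | ==
  [9] u=3 | in ⊤ | out ⊤ | ==
  [10] u=0 | in ⊤ | out ⊤ | ==

Converged values:
  [0] ⊤
  [1] ⊤
  [2] ⊤
  [3] ⊤
  [4] ⊤

yes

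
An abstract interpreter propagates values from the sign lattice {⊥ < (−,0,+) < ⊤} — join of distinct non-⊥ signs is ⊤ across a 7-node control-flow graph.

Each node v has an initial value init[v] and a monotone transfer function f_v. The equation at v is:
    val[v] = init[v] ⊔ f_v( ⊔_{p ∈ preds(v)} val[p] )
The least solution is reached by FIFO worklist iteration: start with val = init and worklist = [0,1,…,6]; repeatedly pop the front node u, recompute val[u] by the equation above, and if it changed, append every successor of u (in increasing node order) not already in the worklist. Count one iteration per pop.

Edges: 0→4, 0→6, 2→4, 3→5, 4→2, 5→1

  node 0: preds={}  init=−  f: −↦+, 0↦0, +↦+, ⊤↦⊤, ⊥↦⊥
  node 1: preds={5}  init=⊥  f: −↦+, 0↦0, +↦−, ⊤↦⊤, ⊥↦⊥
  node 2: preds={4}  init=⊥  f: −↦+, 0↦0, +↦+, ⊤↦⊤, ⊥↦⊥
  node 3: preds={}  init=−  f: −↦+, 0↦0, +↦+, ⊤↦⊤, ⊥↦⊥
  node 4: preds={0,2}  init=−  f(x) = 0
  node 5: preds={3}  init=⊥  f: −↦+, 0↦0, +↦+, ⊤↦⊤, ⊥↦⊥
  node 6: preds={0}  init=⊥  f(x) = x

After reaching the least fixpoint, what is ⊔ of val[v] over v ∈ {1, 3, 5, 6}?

⊤

Iteration log — 10 steps:
  step 1. node 0  ⊔preds=⊥  new=−  stable
  step 2. node 1  ⊔preds=⊥  new=⊥  stable
  step 3. node 2  ⊔preds=−  new=+  old=⊥  +wl: 
  step 4. node 3  ⊔preds=⊥  new=−  stable
  step 5. node 4  ⊔preds=⊤  new=⊤  old=−  +wl: 2
  step 6. node 5  ⊔preds=−  new=+  old=⊥  +wl: 1
  step 7. node 6  ⊔preds=−  new=−  old=⊥  +wl: 
  step 8. node 2  ⊔preds=⊤  new=⊤  old=+  +wl: 4
  step 9. node 1  ⊔preds=+  new=−  old=⊥  +wl: 
  step 10. node 4  ⊔preds=⊤  new=⊤  stable

Least fixpoint reached:
  node 0: −
  node 1: −
  node 2: ⊤
  node 3: −
  node 4: ⊤
  node 5: +
  node 6: −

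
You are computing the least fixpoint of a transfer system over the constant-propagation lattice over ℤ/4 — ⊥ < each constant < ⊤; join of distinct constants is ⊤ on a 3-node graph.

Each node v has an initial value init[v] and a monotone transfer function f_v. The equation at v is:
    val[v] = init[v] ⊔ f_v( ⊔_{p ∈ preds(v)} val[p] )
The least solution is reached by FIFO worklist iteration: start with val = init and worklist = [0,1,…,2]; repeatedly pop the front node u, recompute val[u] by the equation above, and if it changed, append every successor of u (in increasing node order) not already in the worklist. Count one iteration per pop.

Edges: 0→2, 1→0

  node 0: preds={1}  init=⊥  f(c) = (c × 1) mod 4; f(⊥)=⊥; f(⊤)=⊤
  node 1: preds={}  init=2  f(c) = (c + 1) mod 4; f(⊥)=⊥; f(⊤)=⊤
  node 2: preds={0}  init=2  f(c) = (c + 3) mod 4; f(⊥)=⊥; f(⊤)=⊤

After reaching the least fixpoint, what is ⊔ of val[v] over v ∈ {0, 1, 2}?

⊤

Iteration log — 3 steps:
  step 1. node 0  ⊔preds=2  new=2  old=⊥  +wl: 
  step 2. node 1  ⊔preds=⊥  new=2  stable
  step 3. node 2  ⊔preds=2  new=⊤  old=2  +wl: 

Least fixpoint reached:
  node 0: 2
  node 1: 2
  node 2: ⊤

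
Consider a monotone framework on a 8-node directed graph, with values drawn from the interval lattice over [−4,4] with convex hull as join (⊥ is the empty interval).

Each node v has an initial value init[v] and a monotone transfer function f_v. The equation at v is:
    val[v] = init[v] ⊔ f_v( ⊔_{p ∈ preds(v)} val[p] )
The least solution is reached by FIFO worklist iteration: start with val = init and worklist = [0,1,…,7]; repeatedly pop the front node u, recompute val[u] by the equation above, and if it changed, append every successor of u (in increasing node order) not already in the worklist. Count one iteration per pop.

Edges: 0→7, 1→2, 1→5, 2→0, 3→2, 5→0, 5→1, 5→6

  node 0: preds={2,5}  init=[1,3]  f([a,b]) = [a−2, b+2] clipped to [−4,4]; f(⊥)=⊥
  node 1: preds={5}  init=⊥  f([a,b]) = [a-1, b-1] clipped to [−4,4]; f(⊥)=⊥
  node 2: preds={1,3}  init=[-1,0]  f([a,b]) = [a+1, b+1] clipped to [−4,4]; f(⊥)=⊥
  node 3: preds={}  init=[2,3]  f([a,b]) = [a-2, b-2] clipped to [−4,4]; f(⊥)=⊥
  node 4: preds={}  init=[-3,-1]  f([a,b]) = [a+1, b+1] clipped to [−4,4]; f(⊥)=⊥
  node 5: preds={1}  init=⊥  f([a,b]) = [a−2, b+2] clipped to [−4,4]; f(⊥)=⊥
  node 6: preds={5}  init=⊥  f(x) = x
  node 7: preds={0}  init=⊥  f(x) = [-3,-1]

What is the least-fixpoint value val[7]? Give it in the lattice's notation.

[-3,-1]

Trace (10 dequeues):
  [1] u=0 | in [-1,0] | out [-3,3] | prev [1,3] | push {}
  [2] u=1 | in ⊥ | out ⊥ | ==
  [3] u=2 | in [2,3] | out [-1,4] | prev [-1,0] | push {0}
  [4] u=3 | in ⊥ | out [2,3] | ==
  [5] u=4 | in ⊥ | out [-3,-1] | ==
  [6] u=5 | in ⊥ | out ⊥ | ==
  [7] u=6 | in ⊥ | out ⊥ | ==
  [8] u=7 | in [-3,3] | out [-3,-1] | prev ⊥ | push {}
  [9] u=0 | in [-1,4] | out [-3,4] | prev [-3,3] | push {7}
  [10] u=7 | in [-3,4] | out [-3,-1] | ==

Converged values:
  [0] [-3,4]
  [1] ⊥
  [2] [-1,4]
  [3] [2,3]
  [4] [-3,-1]
  [5] ⊥
  [6] ⊥
  [7] [-3,-1]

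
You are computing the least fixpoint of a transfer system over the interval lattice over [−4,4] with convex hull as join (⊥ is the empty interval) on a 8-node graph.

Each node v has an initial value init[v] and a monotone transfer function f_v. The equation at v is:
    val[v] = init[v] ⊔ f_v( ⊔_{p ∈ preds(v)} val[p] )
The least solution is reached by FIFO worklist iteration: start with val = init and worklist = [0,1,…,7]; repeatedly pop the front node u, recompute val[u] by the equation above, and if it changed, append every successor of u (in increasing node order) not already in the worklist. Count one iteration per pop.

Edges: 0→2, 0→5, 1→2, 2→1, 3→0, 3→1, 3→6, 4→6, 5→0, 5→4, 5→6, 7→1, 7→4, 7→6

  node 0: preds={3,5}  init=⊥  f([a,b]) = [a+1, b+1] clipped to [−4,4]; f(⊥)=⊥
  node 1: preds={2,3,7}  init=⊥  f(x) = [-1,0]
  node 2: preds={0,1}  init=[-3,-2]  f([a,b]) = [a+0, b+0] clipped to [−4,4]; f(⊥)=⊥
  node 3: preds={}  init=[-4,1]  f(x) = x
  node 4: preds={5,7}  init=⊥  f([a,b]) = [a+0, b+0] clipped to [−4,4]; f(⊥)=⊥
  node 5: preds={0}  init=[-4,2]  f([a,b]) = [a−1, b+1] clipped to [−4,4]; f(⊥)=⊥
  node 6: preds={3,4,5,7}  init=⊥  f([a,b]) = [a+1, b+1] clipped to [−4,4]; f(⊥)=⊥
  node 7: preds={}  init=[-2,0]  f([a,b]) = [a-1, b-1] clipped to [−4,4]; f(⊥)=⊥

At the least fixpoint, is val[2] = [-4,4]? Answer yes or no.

no

Iteration log — 15 steps:
  step 1. node 0  ⊔preds=[-4,2]  new=[-3,3]  old=⊥  +wl: 
  step 2. node 1  ⊔preds=[-4,1]  new=[-1,0]  old=⊥  +wl: 
  step 3. node 2  ⊔preds=[-3,3]  new=[-3,3]  old=[-3,-2]  +wl: 1
  step 4. node 3  ⊔preds=⊥  new=[-4,1]  stable
  step 5. node 4  ⊔preds=[-4,2]  new=[-4,2]  old=⊥  +wl: 
  step 6. node 5  ⊔preds=[-3,3]  new=[-4,4]  old=[-4,2]  +wl: 0,4
  step 7. node 6  ⊔preds=[-4,4]  new=[-3,4]  old=⊥  +wl: 
  step 8. node 7  ⊔preds=⊥  new=[-2,0]  stable
  step 9. node 1  ⊔preds=[-4,3]  new=[-1,0]  stable
  step 10. node 0  ⊔preds=[-4,4]  new=[-3,4]  old=[-3,3]  +wl: 2,5
  step 11. node 4  ⊔preds=[-4,4]  new=[-4,4]  old=[-4,2]  +wl: 6
  step 12. node 2  ⊔preds=[-3,4]  new=[-3,4]  old=[-3,3]  +wl: 1
  step 13. node 5  ⊔preds=[-3,4]  new=[-4,4]  stable
  step 14. node 6  ⊔preds=[-4,4]  new=[-3,4]  stable
  step 15. node 1  ⊔preds=[-4,4]  new=[-1,0]  stable

Least fixpoint reached:
  node 0: [-3,4]
  node 1: [-1,0]
  node 2: [-3,4]
  node 3: [-4,1]
  node 4: [-4,4]
  node 5: [-4,4]
  node 6: [-3,4]
  node 7: [-2,0]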